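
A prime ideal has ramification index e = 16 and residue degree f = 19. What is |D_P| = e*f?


|D_P| = e * f
= 16 * 19
= 304

304


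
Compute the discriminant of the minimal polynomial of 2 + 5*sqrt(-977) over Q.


The element 2 + 5*sqrt(-977) has minimal polynomial:
x^2 - 4*x + 24429
Discriminant = (-4)^2 - 4*(24429)
= 16 - 97716
= -97700

-97700


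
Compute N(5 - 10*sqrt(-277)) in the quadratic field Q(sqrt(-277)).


N(a + b*sqrt(d)) = a^2 - d*b^2
= (5)^2 - (-277)*(-10)^2
= 25 + 27700
= 27725

27725


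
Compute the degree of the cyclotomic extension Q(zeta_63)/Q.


The degree equals Euler's totient phi(63).
63 = 3^2 * 7
phi(63) = 36

36


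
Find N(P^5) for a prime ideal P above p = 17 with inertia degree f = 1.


N(P^a) = p^(a*f)
= 17^(5*1)
= 17^5
= 1419857

1419857


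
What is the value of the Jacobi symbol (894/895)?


Compute (894/895) via quadratic reciprocity:
  pull out 2: (2/895) = +1  (since 895 mod 8 = 7)
  reciprocity: (447/895) -> -(895/447)
  reduce: (1/447)
  (1/447) = 1
Product of signs = -1

-1


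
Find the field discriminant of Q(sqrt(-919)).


For K = Q(sqrt(d)) with d squarefree: disc(K) = d if d = 1 mod 4, and disc(K) = 4d if d = 2 or 3 mod 4.
Here d = -919, and d mod 4 = 1.
d = 1 mod 4 (O_K = Z[(1+sqrt(d))/2]), so disc(K) = d = -919

-919


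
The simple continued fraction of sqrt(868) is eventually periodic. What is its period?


Run the CF algorithm for sqrt(868).
a_0 = floor(sqrt(868)) = 29; set m_0=0, q_0=1.
Recurrence: m' = q*a - m,  q' = (d - m'^2)/q,  a' = floor((a_0 + m')/q').
  step 1: m=29, q=27, a=2
  step 2: m=25, q=9, a=6
  step 3: m=29, q=3, a=19
  step 4: m=28, q=28, a=2
  step 5: m=28, q=3, a=19
  step 6: m=29, q=9, a=6
  step 7: m=25, q=27, a=2
  step 8: m=29, q=1, a=58
a_8 = 2*a_0 = 58, so the period closes here.
sqrt(868) = [29; 2, 6, 19, 2, 19, 6, 2, 58]
Period length = 8

8


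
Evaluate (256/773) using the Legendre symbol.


p = 773 is prime, so compute (256/773) with the reciprocity algorithm (Jacobi-symbol steps: pull out 2s via (2/n), flip via reciprocity, reduce):
  pull out 2: (2/773) = -1  (since 773 mod 8 = 5)
  pull out 2: (2/773) = -1  (since 773 mod 8 = 5)
  pull out 2: (2/773) = -1  (since 773 mod 8 = 5)
  pull out 2: (2/773) = -1  (since 773 mod 8 = 5)
  pull out 2: (2/773) = -1  (since 773 mod 8 = 5)
  pull out 2: (2/773) = -1  (since 773 mod 8 = 5)
  pull out 2: (2/773) = -1  (since 773 mod 8 = 5)
  pull out 2: (2/773) = -1  (since 773 mod 8 = 5)
  (1/773) = 1
Product of signs = 1
(256/773) = 1

1


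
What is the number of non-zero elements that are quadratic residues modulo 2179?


For prime p, the number of non-zero quadratic residues is (p-1)/2.
= (2179-1)/2
= 1089

1089


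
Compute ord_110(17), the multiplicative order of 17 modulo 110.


We want ord_110(17), the smallest k >= 1 with 17^k = 1 mod 110.
n = 110 = 2 * 5 * 11, phi(110) = 40; the order divides phi(n).
Divisors of 40: 1, 2, 4, 5, 8, 10, 20, 40
Repeated squaring mod 110: 17^1 = 17, 17^2 = 69, 17^4 = 31, 17^8 = 81, 17^16 = 71, 17^32 = 91
Test divisors in increasing order:
  k=1: 17^1 = 17 mod 110
  k=2: 17^2 = 69 mod 110
  k=4: 17^4 = 31 mod 110
  k=5: 17^5 = 31 * 17 = 87 mod 110
  k=8: 17^8 = 81 mod 110
  k=10: 17^10 = 81 * 69 = 89 mod 110
  k=20: 17^20 = 71 * 31 = 1 mod 110  <- first divisor giving 1
Order = 20

20


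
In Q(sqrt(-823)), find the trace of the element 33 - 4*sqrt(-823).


Tr(a + b*sqrt(d)) = (a + b*sqrt(d)) + (a - b*sqrt(d)) = 2a
= 2 * (33)
= 66

66


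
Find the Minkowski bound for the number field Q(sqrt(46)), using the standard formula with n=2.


d = 46, d mod 4 = 2, so disc(K) = 4d = 184; |disc(K)| = 184
Real quadratic field, so n = 2, s = r2 = 0, r1 = 2
M = (n!/n^n) * (4/pi)^s * sqrt(|disc(K)|) = (2!/2^2) * (4/pi)^0 * sqrt(184)
= 0.5 * 1.000000 * 13.564660
= 6.7823

6.7823


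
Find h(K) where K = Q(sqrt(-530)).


K = Q(sqrt(-530)). d mod 4 = 2, so D = disc(K) = 4d = -2120
h(K) equals the number of primitive reduced positive-definite forms (a, b, c) = a*x^2 + b*x*y + c*y^2 with b^2 - 4ac = D,
where reduced means |b| <= a <= c, with b >= 0 whenever |b| = a or a = c, and primitive means gcd(a, b, c) = 1.
Reduced forces 3a^2 <= |D| = 2120, so 1 <= a <= 26; b must have the parity of D, and c = (b^2 - D)/(4a) must be an integer >= a.
Enumerate a = 1..26, b in [-a, a]:
  a=1: (1, 0, 530)  [1]
  a=2: (2, 0, 265)  [1]
  a=3: (3, -2, 177), (3, 2, 177)  [2]
  a=4: none
  a=5: (5, 0, 106)  [1]
  a=6: (6, -4, 89), (6, 4, 89)  [2]
  a=7: (7, -6, 77), (7, 6, 77)  [2]
  a=8: none
  a=9: (9, -2, 59), (9, 2, 59)  [2]
  a=10: (10, 0, 53)  [1]
  a=11: (11, -6, 49), (11, 6, 49)  [2]
  a=12: none
  a=13: (13, -8, 42), (13, 8, 42)  [2]
  a=14: (14, -8, 39), (14, 8, 39)  [2]
  a=15: (15, -10, 37), (15, 10, 37)  [2]
  a=16..17: none
  a=18: (18, -16, 33), (18, 16, 33)  [2]
  a=19..20: none
  a=21: (21, -20, 30), (21, -8, 26), (21, 8, 26), (21, 20, 30)  [4]
  a=22: (22, -16, 27), (22, 16, 27)  [2]
  a=23..26: none
Total reduced forms: 1 + 1 + 2 + 1 + 2 + 2 + 2 + 1 + 2 + 2 + 2 + 2 + 2 + 4 + 2 = 28
h = 28

28


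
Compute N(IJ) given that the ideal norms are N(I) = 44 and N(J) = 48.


N(IJ) = N(I) * N(J)
= 44 * 48
= 2112

2112


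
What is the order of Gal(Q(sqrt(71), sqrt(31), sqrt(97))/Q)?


The 3 square roots of distinct primes are multiplicatively independent over Q,
so [K:Q] = 2^3 and Gal(K/Q) is isomorphic to (Z/2Z)^3.
|Gal| = 2^3 = 8

8


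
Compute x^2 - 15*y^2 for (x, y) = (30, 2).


x^2 - d*y^2
= 30^2 - 15*2^2
= 900 - 60
= 840

840


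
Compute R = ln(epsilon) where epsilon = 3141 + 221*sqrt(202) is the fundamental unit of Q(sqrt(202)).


epsilon = 3141 + 221*sqrt(202)
= 6282.0002
R = ln(6282.0002)
= 8.7454

8.7454


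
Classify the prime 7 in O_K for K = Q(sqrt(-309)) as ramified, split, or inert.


K = Q(sqrt(-309)). Since d mod 4 = 3, disc(K) = -1236.
Check p | disc: -1236 mod 7 = 3.
p does not divide disc. Compute Legendre symbol (d/p):
6^((7-1)/2) mod 7 = -1
(d/p) = -1, so p is inert: (p) stays prime with e=1, f=2, g=1.
Therefore p is inert.

inert


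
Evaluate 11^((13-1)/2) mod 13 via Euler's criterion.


p = 13 is prime and the exponent is (p-1)/2 = 6, so by Euler's criterion 11^6 = (11/13) = +1 or -1 mod 13.
Compute by square-and-multiply:
  6 = 4 + 2 (binary 110)
  Repeated squaring mod 13: 11^1 = 11, 11^2 = 4, 11^4 = 3
  11^6 = 11^4 * 11^2 = 3 * 4 mod 13
    3 * 4 = 12 = 12 mod 13
  11^6 = 12 mod 13
Result 12 = p - 1 = -1 mod 13: 11 is a quadratic non-residue mod 13. As a residue in [0, p-1] the value is 12.
11^6 mod 13 = 12

12


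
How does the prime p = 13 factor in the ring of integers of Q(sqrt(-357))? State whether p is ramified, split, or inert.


K = Q(sqrt(-357)). Since d mod 4 = 3, disc(K) = -1428.
Check p | disc: -1428 mod 13 = 2.
p does not divide disc. Compute Legendre symbol (d/p):
7^((13-1)/2) mod 13 = -1
(d/p) = -1, so p is inert: (p) stays prime with e=1, f=2, g=1.
Therefore p is inert.

inert


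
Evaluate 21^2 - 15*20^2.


x^2 - d*y^2
= 21^2 - 15*20^2
= 441 - 6000
= -5559

-5559


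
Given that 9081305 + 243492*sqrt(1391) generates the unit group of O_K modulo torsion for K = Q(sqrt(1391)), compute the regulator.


epsilon = 9081305 + 243492*sqrt(1391)
= 1.8163e+07
R = ln(1.8163e+07)
= 16.7149

16.7149


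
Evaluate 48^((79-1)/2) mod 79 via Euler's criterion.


p = 79 is prime and the exponent is (p-1)/2 = 39, so by Euler's criterion 48^39 = (48/79) = +1 or -1 mod 79.
Compute by square-and-multiply:
  39 = 32 + 4 + 2 + 1 (binary 100111)
  Repeated squaring mod 79: 48^1 = 48, 48^2 = 13, 48^4 = 11, 48^8 = 42, 48^16 = 26, 48^32 = 44
  48^39 = 48^32 * 48^4 * 48^2 * 48^1 = 44 * 11 * 13 * 48 mod 79
    44 * 11 = 484 = 10 mod 79
    10 * 13 = 130 = 51 mod 79
    51 * 48 = 2448 = 78 mod 79
  48^39 = 78 mod 79
Result 78 = p - 1 = -1 mod 79: 48 is a quadratic non-residue mod 79. As a residue in [0, p-1] the value is 78.
48^39 mod 79 = 78

78


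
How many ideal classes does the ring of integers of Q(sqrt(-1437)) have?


K = Q(sqrt(-1437)). d mod 4 = 3, so D = disc(K) = 4d = -5748
h(K) equals the number of primitive reduced positive-definite forms (a, b, c) = a*x^2 + b*x*y + c*y^2 with b^2 - 4ac = D,
where reduced means |b| <= a <= c, with b >= 0 whenever |b| = a or a = c, and primitive means gcd(a, b, c) = 1.
Reduced forces 3a^2 <= |D| = 5748, so 1 <= a <= 43; b must have the parity of D, and c = (b^2 - D)/(4a) must be an integer >= a.
Enumerate a = 1..43, b in [-a, a]:
  a=1: (1, 0, 1437)  [1]
  a=2: (2, 2, 719)  [1]
  a=3: (3, 0, 479)  [1]
  a=4..5: none
  a=6: (6, 6, 241)  [1]
  a=7..10: none
  a=11: (11, -4, 131), (11, 4, 131)  [2]
  a=12..16: none
  a=17: (17, -10, 86), (17, 10, 86)  [2]
  a=18: none
  a=19: (19, -16, 79), (19, 16, 79)  [2]
  a=20..21: none
  a=22: (22, -18, 69), (22, 18, 69)  [2]
  a=23: (23, -18, 66), (23, 18, 66)  [2]
  a=24..28: none
  a=29: (29, -20, 53), (29, 20, 53)  [2]
  a=30: none
  a=31: (31, -24, 51), (31, 24, 51)  [2]
  a=32: none
  a=33: (33, -18, 46), (33, 18, 46)  [2]
  a=34: (34, -10, 43), (34, 10, 43)  [2]
  a=35..37: none
  a=38: (38, -22, 41), (38, 22, 41)  [2]
  a=39..43: none
Total reduced forms: 1 + 1 + 1 + 1 + 2 + 2 + 2 + 2 + 2 + 2 + 2 + 2 + 2 + 2 = 24
h = 24

24


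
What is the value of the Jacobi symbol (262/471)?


Compute (262/471) via quadratic reciprocity:
  pull out 2: (2/471) = +1  (since 471 mod 8 = 7)
  reciprocity: (131/471) -> -(471/131)
  reduce: (78/131)
  pull out 2: (2/131) = -1  (since 131 mod 8 = 3)
  reciprocity: (39/131) -> -(131/39)
  reduce: (14/39)
  pull out 2: (2/39) = +1  (since 39 mod 8 = 7)
  reciprocity: (7/39) -> -(39/7)
  reduce: (4/7)
  pull out 2: (2/7) = +1  (since 7 mod 8 = 7)
  pull out 2: (2/7) = +1  (since 7 mod 8 = 7)
  (1/7) = 1
Product of signs = 1

1


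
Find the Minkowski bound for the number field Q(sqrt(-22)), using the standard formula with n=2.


d = -22, d mod 4 = 2, so disc(K) = 4d = -88; |disc(K)| = 88
Imaginary quadratic field, so n = 2, s = r2 = 1, r1 = 0
M = (n!/n^n) * (4/pi)^s * sqrt(|disc(K)|) = (2!/2^2) * (4/pi)^1 * sqrt(88)
= 0.5 * 1.273240 * 9.380832
= 5.9720

5.9720


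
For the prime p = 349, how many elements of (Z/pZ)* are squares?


For prime p, the number of non-zero quadratic residues is (p-1)/2.
= (349-1)/2
= 174

174


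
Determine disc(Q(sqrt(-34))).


For K = Q(sqrt(d)) with d squarefree: disc(K) = d if d = 1 mod 4, and disc(K) = 4d if d = 2 or 3 mod 4.
Here d = -34, and d mod 4 = 2.
d = 2 mod 4, not 1 (O_K = Z[sqrt(d)]), so disc(K) = 4d = 4 * (-34) = -136

-136


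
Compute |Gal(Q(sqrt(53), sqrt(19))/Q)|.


The 2 square roots of distinct primes are multiplicatively independent over Q,
so [K:Q] = 2^2 and Gal(K/Q) is isomorphic to (Z/2Z)^2.
|Gal| = 2^2 = 4

4


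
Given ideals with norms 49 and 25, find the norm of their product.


N(IJ) = N(I) * N(J)
= 49 * 25
= 1225

1225


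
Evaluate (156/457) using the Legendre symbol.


p = 457 is prime, so compute (156/457) with the reciprocity algorithm (Jacobi-symbol steps: pull out 2s via (2/n), flip via reciprocity, reduce):
  pull out 2: (2/457) = +1  (since 457 mod 8 = 1)
  pull out 2: (2/457) = +1  (since 457 mod 8 = 1)
  reciprocity: (39/457) -> +(457/39)
  reduce: (28/39)
  pull out 2: (2/39) = +1  (since 39 mod 8 = 7)
  pull out 2: (2/39) = +1  (since 39 mod 8 = 7)
  reciprocity: (7/39) -> -(39/7)
  reduce: (4/7)
  pull out 2: (2/7) = +1  (since 7 mod 8 = 7)
  pull out 2: (2/7) = +1  (since 7 mod 8 = 7)
  (1/7) = 1
Product of signs = -1
(156/457) = -1

-1


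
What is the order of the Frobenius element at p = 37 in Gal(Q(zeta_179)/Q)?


The Frobenius at p in Gal(Q(zeta_n)/Q) = (Z/nZ)* is the class of p, so its order is ord_179(37), the smallest k >= 1 with 37^k = 1 mod 179.
n = 179 = 179, phi(179) = 178; the order divides phi(n).
Divisors of 178: 1, 2, 89, 178
Repeated squaring mod 179: 37^1 = 37, 37^2 = 116, 37^4 = 31, 37^8 = 66, 37^16 = 60, 37^32 = 20, 37^64 = 42, 37^128 = 153
Test divisors in increasing order:
  k=1: 37^1 = 37 mod 179
  k=2: 37^2 = 116 mod 179
  k=89: 37^89 = 42 * 60 * 66 * 37 = 178 mod 179
  k=178: 37^178 = 153 * 20 * 60 * 116 = 1 mod 179  <- first divisor giving 1
Order = 178

178


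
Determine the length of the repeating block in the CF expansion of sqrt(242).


Run the CF algorithm for sqrt(242).
a_0 = floor(sqrt(242)) = 15; set m_0=0, q_0=1.
Recurrence: m' = q*a - m,  q' = (d - m'^2)/q,  a' = floor((a_0 + m')/q').
  step 1: m=15, q=17, a=1
  step 2: m=2, q=14, a=1
  step 3: m=12, q=7, a=3
  step 4: m=9, q=23, a=1
  step 5: m=14, q=2, a=14
  step 6: m=14, q=23, a=1
  step 7: m=9, q=7, a=3
  step 8: m=12, q=14, a=1
  step 9: m=2, q=17, a=1
  step 10: m=15, q=1, a=30
a_10 = 2*a_0 = 30, so the period closes here.
sqrt(242) = [15; 1, 1, 3, 1, 14, 1, 3, 1, 1, 30]
Period length = 10

10


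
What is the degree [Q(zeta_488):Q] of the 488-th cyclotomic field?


The degree equals Euler's totient phi(488).
488 = 2^3 * 61
phi(488) = 240

240


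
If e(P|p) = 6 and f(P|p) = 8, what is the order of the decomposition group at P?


|D_P| = e * f
= 6 * 8
= 48

48


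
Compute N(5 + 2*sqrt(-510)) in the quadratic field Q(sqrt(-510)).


N(a + b*sqrt(d)) = a^2 - d*b^2
= (5)^2 - (-510)*(2)^2
= 25 + 2040
= 2065

2065


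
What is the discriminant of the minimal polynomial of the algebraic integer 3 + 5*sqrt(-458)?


The element 3 + 5*sqrt(-458) has minimal polynomial:
x^2 - 6*x + 11459
Discriminant = (-6)^2 - 4*(11459)
= 36 - 45836
= -45800

-45800


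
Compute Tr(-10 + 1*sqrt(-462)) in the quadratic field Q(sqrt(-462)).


Tr(a + b*sqrt(d)) = (a + b*sqrt(d)) + (a - b*sqrt(d)) = 2a
= 2 * (-10)
= -20

-20


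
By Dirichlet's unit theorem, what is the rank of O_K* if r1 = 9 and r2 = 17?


By Dirichlet's unit theorem:
rank = r1 + r2 - 1
= 9 + 17 - 1
= 25

25


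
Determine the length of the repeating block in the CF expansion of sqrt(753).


Run the CF algorithm for sqrt(753).
a_0 = floor(sqrt(753)) = 27; set m_0=0, q_0=1.
Recurrence: m' = q*a - m,  q' = (d - m'^2)/q,  a' = floor((a_0 + m')/q').
  step 1: m=27, q=24, a=2
  step 2: m=21, q=13, a=3
  step 3: m=18, q=33, a=1
  step 4: m=15, q=16, a=2
  step 5: m=17, q=29, a=1
  step 6: m=12, q=21, a=1
  step 7: m=9, q=32, a=1
  step 8: m=23, q=7, a=7
  step 9: m=26, q=11, a=4
  step 10: m=18, q=39, a=1
  step 11: m=21, q=8, a=6
  step 12: m=27, q=3, a=18
  step 13: m=27, q=8, a=6
  step 14: m=21, q=39, a=1
  step 15: m=18, q=11, a=4
  step 16: m=26, q=7, a=7
  step 17: m=23, q=32, a=1
  step 18: m=9, q=21, a=1
  step 19: m=12, q=29, a=1
  step 20: m=17, q=16, a=2
  step 21: m=15, q=33, a=1
  step 22: m=18, q=13, a=3
  step 23: m=21, q=24, a=2
  step 24: m=27, q=1, a=54
a_24 = 2*a_0 = 54, so the period closes here.
sqrt(753) = [27; 2, 3, 1, 2, 1, 1, 1, 7, 4, 1, 6, 18, 6, 1, 4, 7, 1, 1, 1, 2, 1, 3, 2, 54]
Period length = 24

24


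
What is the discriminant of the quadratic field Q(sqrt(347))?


For K = Q(sqrt(d)) with d squarefree: disc(K) = d if d = 1 mod 4, and disc(K) = 4d if d = 2 or 3 mod 4.
Here d = 347, and d mod 4 = 3.
d = 3 mod 4, not 1 (O_K = Z[sqrt(d)]), so disc(K) = 4d = 4 * (347) = 1388

1388


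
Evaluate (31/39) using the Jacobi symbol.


Compute (31/39) via quadratic reciprocity:
  reciprocity: (31/39) -> -(39/31)
  reduce: (8/31)
  pull out 2: (2/31) = +1  (since 31 mod 8 = 7)
  pull out 2: (2/31) = +1  (since 31 mod 8 = 7)
  pull out 2: (2/31) = +1  (since 31 mod 8 = 7)
  (1/31) = 1
Product of signs = -1

-1


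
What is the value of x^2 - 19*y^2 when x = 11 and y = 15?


x^2 - d*y^2
= 11^2 - 19*15^2
= 121 - 4275
= -4154

-4154


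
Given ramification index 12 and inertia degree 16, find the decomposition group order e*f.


|D_P| = e * f
= 12 * 16
= 192

192


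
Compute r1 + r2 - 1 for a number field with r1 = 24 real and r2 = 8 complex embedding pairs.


By Dirichlet's unit theorem:
rank = r1 + r2 - 1
= 24 + 8 - 1
= 31

31


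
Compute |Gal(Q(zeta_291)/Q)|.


|Gal(Q(zeta_291)/Q)| = phi(291)
= 192

192


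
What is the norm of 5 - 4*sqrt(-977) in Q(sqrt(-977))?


N(a + b*sqrt(d)) = a^2 - d*b^2
= (5)^2 - (-977)*(-4)^2
= 25 + 15632
= 15657

15657


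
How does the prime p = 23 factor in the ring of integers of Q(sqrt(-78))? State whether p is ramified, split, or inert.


K = Q(sqrt(-78)). Since d mod 4 = 2, disc(K) = -312.
Check p | disc: -312 mod 23 = 10.
p does not divide disc. Compute Legendre symbol (d/p):
14^((23-1)/2) mod 23 = -1
(d/p) = -1, so p is inert: (p) stays prime with e=1, f=2, g=1.
Therefore p is inert.

inert


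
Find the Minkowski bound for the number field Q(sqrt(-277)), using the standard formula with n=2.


d = -277, d mod 4 = 3, so disc(K) = 4d = -1108; |disc(K)| = 1108
Imaginary quadratic field, so n = 2, s = r2 = 1, r1 = 0
M = (n!/n^n) * (4/pi)^s * sqrt(|disc(K)|) = (2!/2^2) * (4/pi)^1 * sqrt(1108)
= 0.5 * 1.273240 * 33.286634
= 21.1909

21.1909


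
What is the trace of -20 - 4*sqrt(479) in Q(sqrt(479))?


Tr(a + b*sqrt(d)) = (a + b*sqrt(d)) + (a - b*sqrt(d)) = 2a
= 2 * (-20)
= -40

-40


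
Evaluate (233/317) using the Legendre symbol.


p = 317 is prime, so compute (233/317) with the reciprocity algorithm (Jacobi-symbol steps: pull out 2s via (2/n), flip via reciprocity, reduce):
  reciprocity: (233/317) -> +(317/233)
  reduce: (84/233)
  pull out 2: (2/233) = +1  (since 233 mod 8 = 1)
  pull out 2: (2/233) = +1  (since 233 mod 8 = 1)
  reciprocity: (21/233) -> +(233/21)
  reduce: (2/21)
  pull out 2: (2/21) = -1  (since 21 mod 8 = 5)
  (1/21) = 1
Product of signs = -1
(233/317) = -1

-1


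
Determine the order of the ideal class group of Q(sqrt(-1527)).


K = Q(sqrt(-1527)). d mod 4 = 1, so D = disc(K) = d = -1527
h(K) equals the number of primitive reduced positive-definite forms (a, b, c) = a*x^2 + b*x*y + c*y^2 with b^2 - 4ac = D,
where reduced means |b| <= a <= c, with b >= 0 whenever |b| = a or a = c, and primitive means gcd(a, b, c) = 1.
Reduced forces 3a^2 <= |D| = 1527, so 1 <= a <= 22; b must have the parity of D, and c = (b^2 - D)/(4a) must be an integer >= a.
Enumerate a = 1..22, b in [-a, a]:
  a=1: (1, 1, 382)  [1]
  a=2: (2, -1, 191), (2, 1, 191)  [2]
  a=3: (3, 3, 128)  [1]
  a=4: (4, -3, 96), (4, 3, 96)  [2]
  a=5: none
  a=6: (6, -3, 64), (6, 3, 64)  [2]
  a=7: none
  a=8: (8, -3, 48), (8, 3, 48)  [2]
  a=9..11: none
  a=12: (12, -3, 32), (12, 3, 32)  [2]
  a=13..15: none
  a=16: (16, -3, 24), (16, 3, 24)  [2]
  a=17..22: none
Total reduced forms: 1 + 2 + 1 + 2 + 2 + 2 + 2 + 2 = 14
h = 14

14


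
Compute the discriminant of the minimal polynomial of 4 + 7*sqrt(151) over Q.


The element 4 + 7*sqrt(151) has minimal polynomial:
x^2 - 8*x - 7383
Discriminant = (-8)^2 - 4*(-7383)
= 64 + 29532
= 29596

29596


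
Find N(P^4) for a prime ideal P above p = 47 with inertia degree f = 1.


N(P^a) = p^(a*f)
= 47^(4*1)
= 47^4
= 4879681

4879681


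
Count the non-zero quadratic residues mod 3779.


For prime p, the number of non-zero quadratic residues is (p-1)/2.
= (3779-1)/2
= 1889

1889


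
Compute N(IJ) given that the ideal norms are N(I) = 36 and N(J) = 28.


N(IJ) = N(I) * N(J)
= 36 * 28
= 1008

1008


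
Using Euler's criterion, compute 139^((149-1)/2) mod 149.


p = 149 is prime and the exponent is (p-1)/2 = 74, so by Euler's criterion 139^74 = (139/149) = +1 or -1 mod 149.
Compute by square-and-multiply:
  74 = 64 + 8 + 2 (binary 1001010)
  Repeated squaring mod 149: 139^1 = 139, 139^2 = 100, 139^4 = 17, 139^8 = 140, 139^16 = 81, 139^32 = 5, 139^64 = 25
  139^74 = 139^64 * 139^8 * 139^2 = 25 * 140 * 100 mod 149
    25 * 140 = 3500 = 73 mod 149
    73 * 100 = 7300 = 148 mod 149
  139^74 = 148 mod 149
Result 148 = p - 1 = -1 mod 149: 139 is a quadratic non-residue mod 149. As a residue in [0, p-1] the value is 148.
139^74 mod 149 = 148

148


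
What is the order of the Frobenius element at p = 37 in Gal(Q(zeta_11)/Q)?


The Frobenius at p in Gal(Q(zeta_n)/Q) = (Z/nZ)* is the class of p, so its order is ord_11(37), the smallest k >= 1 with 37^k = 1 mod 11.
n = 11 = 11, phi(11) = 10; the order divides phi(n).
Divisors of 10: 1, 2, 5, 10
Repeated squaring mod 11: 37^1 = 4, 37^2 = 5, 37^4 = 3, 37^8 = 9
Test divisors in increasing order:
  k=1: 37^1 = 4 mod 11
  k=2: 37^2 = 5 mod 11
  k=5: 37^5 = 3 * 4 = 1 mod 11  <- first divisor giving 1
Order = 5

5


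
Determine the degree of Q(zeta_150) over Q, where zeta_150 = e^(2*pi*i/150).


The degree equals Euler's totient phi(150).
150 = 2 * 3 * 5^2
phi(150) = 40

40


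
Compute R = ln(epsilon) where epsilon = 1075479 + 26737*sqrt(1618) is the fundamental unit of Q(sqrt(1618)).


epsilon = 1075479 + 26737*sqrt(1618)
= 2.1510e+06
R = ln(2.1510e+06)
= 14.5814

14.5814


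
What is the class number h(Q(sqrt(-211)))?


K = Q(sqrt(-211)). d mod 4 = 1, so D = disc(K) = d = -211
h(K) equals the number of primitive reduced positive-definite forms (a, b, c) = a*x^2 + b*x*y + c*y^2 with b^2 - 4ac = D,
where reduced means |b| <= a <= c, with b >= 0 whenever |b| = a or a = c, and primitive means gcd(a, b, c) = 1.
Reduced forces 3a^2 <= |D| = 211, so 1 <= a <= 8; b must have the parity of D, and c = (b^2 - D)/(4a) must be an integer >= a.
Enumerate a = 1..8, b in [-a, a]:
  a=1: (1, 1, 53)  [1]
  a=2..4: none
  a=5: (5, -3, 11), (5, 3, 11)  [2]
  a=6..8: none
Total reduced forms: 1 + 2 = 3
h = 3

3


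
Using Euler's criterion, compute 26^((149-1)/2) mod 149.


p = 149 is prime and the exponent is (p-1)/2 = 74, so by Euler's criterion 26^74 = (26/149) = +1 or -1 mod 149.
Compute by square-and-multiply:
  74 = 64 + 8 + 2 (binary 1001010)
  Repeated squaring mod 149: 26^1 = 26, 26^2 = 80, 26^4 = 142, 26^8 = 49, 26^16 = 17, 26^32 = 140, 26^64 = 81
  26^74 = 26^64 * 26^8 * 26^2 = 81 * 49 * 80 mod 149
    81 * 49 = 3969 = 95 mod 149
    95 * 80 = 7600 = 1 mod 149
  26^74 = 1 mod 149
Result 1: 26 is a quadratic residue mod 149.
26^74 mod 149 = 1

1


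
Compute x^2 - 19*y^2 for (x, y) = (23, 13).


x^2 - d*y^2
= 23^2 - 19*13^2
= 529 - 3211
= -2682

-2682


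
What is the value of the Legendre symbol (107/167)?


p = 167 is prime, so compute (107/167) with the reciprocity algorithm (Jacobi-symbol steps: pull out 2s via (2/n), flip via reciprocity, reduce):
  reciprocity: (107/167) -> -(167/107)
  reduce: (60/107)
  pull out 2: (2/107) = -1  (since 107 mod 8 = 3)
  pull out 2: (2/107) = -1  (since 107 mod 8 = 3)
  reciprocity: (15/107) -> -(107/15)
  reduce: (2/15)
  pull out 2: (2/15) = +1  (since 15 mod 8 = 7)
  (1/15) = 1
Product of signs = 1
(107/167) = 1

1


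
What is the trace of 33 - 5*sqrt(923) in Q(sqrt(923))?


Tr(a + b*sqrt(d)) = (a + b*sqrt(d)) + (a - b*sqrt(d)) = 2a
= 2 * (33)
= 66

66


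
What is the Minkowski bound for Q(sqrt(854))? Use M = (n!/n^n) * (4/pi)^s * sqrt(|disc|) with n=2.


d = 854, d mod 4 = 2, so disc(K) = 4d = 3416; |disc(K)| = 3416
Real quadratic field, so n = 2, s = r2 = 0, r1 = 2
M = (n!/n^n) * (4/pi)^s * sqrt(|disc(K)|) = (2!/2^2) * (4/pi)^0 * sqrt(3416)
= 0.5 * 1.000000 * 58.446557
= 29.2233

29.2233


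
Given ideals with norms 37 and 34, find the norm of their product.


N(IJ) = N(I) * N(J)
= 37 * 34
= 1258

1258


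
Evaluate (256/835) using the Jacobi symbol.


Compute (256/835) via quadratic reciprocity:
  pull out 2: (2/835) = -1  (since 835 mod 8 = 3)
  pull out 2: (2/835) = -1  (since 835 mod 8 = 3)
  pull out 2: (2/835) = -1  (since 835 mod 8 = 3)
  pull out 2: (2/835) = -1  (since 835 mod 8 = 3)
  pull out 2: (2/835) = -1  (since 835 mod 8 = 3)
  pull out 2: (2/835) = -1  (since 835 mod 8 = 3)
  pull out 2: (2/835) = -1  (since 835 mod 8 = 3)
  pull out 2: (2/835) = -1  (since 835 mod 8 = 3)
  (1/835) = 1
Product of signs = 1

1


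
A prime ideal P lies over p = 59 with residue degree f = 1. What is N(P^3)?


N(P^a) = p^(a*f)
= 59^(3*1)
= 59^3
= 205379

205379


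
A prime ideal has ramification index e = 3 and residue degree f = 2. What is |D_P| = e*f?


|D_P| = e * f
= 3 * 2
= 6

6


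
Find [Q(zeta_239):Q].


The degree equals Euler's totient phi(239).
239 = 239
phi(239) = 238

238


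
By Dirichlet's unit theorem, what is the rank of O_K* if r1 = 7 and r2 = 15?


By Dirichlet's unit theorem:
rank = r1 + r2 - 1
= 7 + 15 - 1
= 21

21


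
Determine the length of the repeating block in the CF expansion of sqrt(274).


Run the CF algorithm for sqrt(274).
a_0 = floor(sqrt(274)) = 16; set m_0=0, q_0=1.
Recurrence: m' = q*a - m,  q' = (d - m'^2)/q,  a' = floor((a_0 + m')/q').
  step 1: m=16, q=18, a=1
  step 2: m=2, q=15, a=1
  step 3: m=13, q=7, a=4
  step 4: m=15, q=7, a=4
  step 5: m=13, q=15, a=1
  step 6: m=2, q=18, a=1
  step 7: m=16, q=1, a=32
a_7 = 2*a_0 = 32, so the period closes here.
sqrt(274) = [16; 1, 1, 4, 4, 1, 1, 32]
Period length = 7

7


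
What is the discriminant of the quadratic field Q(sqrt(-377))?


For K = Q(sqrt(d)) with d squarefree: disc(K) = d if d = 1 mod 4, and disc(K) = 4d if d = 2 or 3 mod 4.
Here d = -377, and d mod 4 = 3.
d = 3 mod 4, not 1 (O_K = Z[sqrt(d)]), so disc(K) = 4d = 4 * (-377) = -1508

-1508


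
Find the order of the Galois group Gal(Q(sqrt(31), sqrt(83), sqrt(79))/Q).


The 3 square roots of distinct primes are multiplicatively independent over Q,
so [K:Q] = 2^3 and Gal(K/Q) is isomorphic to (Z/2Z)^3.
|Gal| = 2^3 = 8

8


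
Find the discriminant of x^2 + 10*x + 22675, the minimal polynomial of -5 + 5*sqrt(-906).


The element -5 + 5*sqrt(-906) has minimal polynomial:
x^2 + 10*x + 22675
Discriminant = (10)^2 - 4*(22675)
= 100 - 90700
= -90600

-90600


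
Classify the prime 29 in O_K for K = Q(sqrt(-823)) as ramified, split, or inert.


K = Q(sqrt(-823)). Since d mod 4 = 1, disc(K) = -823.
Check p | disc: -823 mod 29 = 18.
p does not divide disc. Compute Legendre symbol (d/p):
18^((29-1)/2) mod 29 = -1
(d/p) = -1, so p is inert: (p) stays prime with e=1, f=2, g=1.
Therefore p is inert.

inert


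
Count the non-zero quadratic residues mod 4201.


For prime p, the number of non-zero quadratic residues is (p-1)/2.
= (4201-1)/2
= 2100

2100


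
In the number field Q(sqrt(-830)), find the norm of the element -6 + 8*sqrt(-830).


N(a + b*sqrt(d)) = a^2 - d*b^2
= (-6)^2 - (-830)*(8)^2
= 36 + 53120
= 53156

53156


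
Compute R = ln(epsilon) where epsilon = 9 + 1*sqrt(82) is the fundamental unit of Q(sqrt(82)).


epsilon = 9 + 1*sqrt(82)
= 18.0554
R = ln(18.0554)
= 2.8934

2.8934


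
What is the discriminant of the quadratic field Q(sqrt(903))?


For K = Q(sqrt(d)) with d squarefree: disc(K) = d if d = 1 mod 4, and disc(K) = 4d if d = 2 or 3 mod 4.
Here d = 903, and d mod 4 = 3.
d = 3 mod 4, not 1 (O_K = Z[sqrt(d)]), so disc(K) = 4d = 4 * (903) = 3612

3612


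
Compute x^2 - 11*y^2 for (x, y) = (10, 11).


x^2 - d*y^2
= 10^2 - 11*11^2
= 100 - 1331
= -1231

-1231


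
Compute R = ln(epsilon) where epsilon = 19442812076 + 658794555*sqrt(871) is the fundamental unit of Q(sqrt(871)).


epsilon = 19442812076 + 658794555*sqrt(871)
= 3.8886e+10
R = ln(3.8886e+10)
= 24.3839

24.3839


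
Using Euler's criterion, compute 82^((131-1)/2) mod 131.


p = 131 is prime and the exponent is (p-1)/2 = 65, so by Euler's criterion 82^65 = (82/131) = +1 or -1 mod 131.
Compute by square-and-multiply:
  65 = 64 + 1 (binary 1000001)
  Repeated squaring mod 131: 82^1 = 82, 82^2 = 43, 82^4 = 15, 82^8 = 94, 82^16 = 59, 82^32 = 75, 82^64 = 123
  82^65 = 82^64 * 82^1 = 123 * 82 mod 131
    123 * 82 = 10086 = 130 mod 131
  82^65 = 130 mod 131
Result 130 = p - 1 = -1 mod 131: 82 is a quadratic non-residue mod 131. As a residue in [0, p-1] the value is 130.
82^65 mod 131 = 130

130


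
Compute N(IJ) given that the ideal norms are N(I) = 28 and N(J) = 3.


N(IJ) = N(I) * N(J)
= 28 * 3
= 84

84


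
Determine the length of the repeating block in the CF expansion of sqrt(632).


Run the CF algorithm for sqrt(632).
a_0 = floor(sqrt(632)) = 25; set m_0=0, q_0=1.
Recurrence: m' = q*a - m,  q' = (d - m'^2)/q,  a' = floor((a_0 + m')/q').
  step 1: m=25, q=7, a=7
  step 2: m=24, q=8, a=6
  step 3: m=24, q=7, a=7
  step 4: m=25, q=1, a=50
a_4 = 2*a_0 = 50, so the period closes here.
sqrt(632) = [25; 7, 6, 7, 50]
Period length = 4

4


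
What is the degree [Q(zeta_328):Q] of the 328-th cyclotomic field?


The degree equals Euler's totient phi(328).
328 = 2^3 * 41
phi(328) = 160

160


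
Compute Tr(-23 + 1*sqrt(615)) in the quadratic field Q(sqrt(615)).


Tr(a + b*sqrt(d)) = (a + b*sqrt(d)) + (a - b*sqrt(d)) = 2a
= 2 * (-23)
= -46

-46


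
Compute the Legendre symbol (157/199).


p = 199 is prime, so compute (157/199) with the reciprocity algorithm (Jacobi-symbol steps: pull out 2s via (2/n), flip via reciprocity, reduce):
  reciprocity: (157/199) -> +(199/157)
  reduce: (42/157)
  pull out 2: (2/157) = -1  (since 157 mod 8 = 5)
  reciprocity: (21/157) -> +(157/21)
  reduce: (10/21)
  pull out 2: (2/21) = -1  (since 21 mod 8 = 5)
  reciprocity: (5/21) -> +(21/5)
  reduce: (1/5)
  (1/5) = 1
Product of signs = 1
(157/199) = 1

1


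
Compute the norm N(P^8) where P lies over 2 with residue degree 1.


N(P^a) = p^(a*f)
= 2^(8*1)
= 2^8
= 256

256


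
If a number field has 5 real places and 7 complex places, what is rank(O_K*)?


By Dirichlet's unit theorem:
rank = r1 + r2 - 1
= 5 + 7 - 1
= 11

11


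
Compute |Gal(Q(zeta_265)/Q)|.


|Gal(Q(zeta_265)/Q)| = phi(265)
= 208

208


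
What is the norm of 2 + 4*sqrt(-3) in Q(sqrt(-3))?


N(a + b*sqrt(d)) = a^2 - d*b^2
= (2)^2 - (-3)*(4)^2
= 4 + 48
= 52

52


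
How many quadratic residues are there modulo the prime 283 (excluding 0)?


For prime p, the number of non-zero quadratic residues is (p-1)/2.
= (283-1)/2
= 141

141


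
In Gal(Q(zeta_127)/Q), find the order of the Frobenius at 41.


The Frobenius at p in Gal(Q(zeta_n)/Q) = (Z/nZ)* is the class of p, so its order is ord_127(41), the smallest k >= 1 with 41^k = 1 mod 127.
n = 127 = 127, phi(127) = 126; the order divides phi(n).
Divisors of 126: 1, 2, 3, 6, 7, 9, 14, 18, 21, 42, 63, 126
Repeated squaring mod 127: 41^1 = 41, 41^2 = 30, 41^4 = 11, 41^8 = 121, 41^16 = 36, 41^32 = 26, 41^64 = 41
Test divisors in increasing order:
  k=1: 41^1 = 41 mod 127
  k=2: 41^2 = 30 mod 127
  k=3: 41^3 = 30 * 41 = 87 mod 127
  k=6: 41^6 = 11 * 30 = 76 mod 127
  k=7: 41^7 = 11 * 30 * 41 = 68 mod 127
  k=9: 41^9 = 121 * 41 = 8 mod 127
  k=14: 41^14 = 121 * 11 * 30 = 52 mod 127
  k=18: 41^18 = 36 * 30 = 64 mod 127
  k=21: 41^21 = 36 * 11 * 41 = 107 mod 127
  k=42: 41^42 = 26 * 121 * 30 = 19 mod 127
  k=63: 41^63 = 26 * 36 * 121 * 11 * 30 * 41 = 1 mod 127  <- first divisor giving 1
Order = 63

63


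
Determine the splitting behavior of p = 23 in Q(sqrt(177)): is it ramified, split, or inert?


K = Q(sqrt(177)). Since d mod 4 = 1, disc(K) = 177.
Check p | disc: 177 mod 23 = 16.
p does not divide disc. Compute Legendre symbol (d/p):
16^((23-1)/2) mod 23 = 1
(d/p) = 1, so p splits: (p) = P*P' with e=1, f=1, g=2.
Therefore p is split.

split


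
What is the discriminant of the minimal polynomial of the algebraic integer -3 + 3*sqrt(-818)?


The element -3 + 3*sqrt(-818) has minimal polynomial:
x^2 + 6*x + 7371
Discriminant = (6)^2 - 4*(7371)
= 36 - 29484
= -29448

-29448


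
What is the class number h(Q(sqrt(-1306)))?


K = Q(sqrt(-1306)). d mod 4 = 2, so D = disc(K) = 4d = -5224
h(K) equals the number of primitive reduced positive-definite forms (a, b, c) = a*x^2 + b*x*y + c*y^2 with b^2 - 4ac = D,
where reduced means |b| <= a <= c, with b >= 0 whenever |b| = a or a = c, and primitive means gcd(a, b, c) = 1.
Reduced forces 3a^2 <= |D| = 5224, so 1 <= a <= 41; b must have the parity of D, and c = (b^2 - D)/(4a) must be an integer >= a.
Enumerate a = 1..41, b in [-a, a]:
  a=1: (1, 0, 1306)  [1]
  a=2: (2, 0, 653)  [1]
  a=3..4: none
  a=5: (5, -4, 262), (5, 4, 262)  [2]
  a=6..9: none
  a=10: (10, -4, 131), (10, 4, 131)  [2]
  a=11: (11, -10, 121), (11, 10, 121)  [2]
  a=12..18: none
  a=19: (19, -18, 73), (19, 18, 73)  [2]
  a=20..21: none
  a=22: (22, -12, 61), (22, 12, 61)  [2]
  a=23..24: none
  a=25: (25, -24, 58), (25, 24, 58)  [2]
  a=26..28: none
  a=29: (29, -24, 50), (29, 24, 50)  [2]
  a=30..36: none
  a=37: (37, -20, 38), (37, 20, 38)  [2]
  a=38..41: none
Total reduced forms: 1 + 1 + 2 + 2 + 2 + 2 + 2 + 2 + 2 + 2 = 18
h = 18

18


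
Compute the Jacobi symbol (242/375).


Compute (242/375) via quadratic reciprocity:
  pull out 2: (2/375) = +1  (since 375 mod 8 = 7)
  reciprocity: (121/375) -> +(375/121)
  reduce: (12/121)
  pull out 2: (2/121) = +1  (since 121 mod 8 = 1)
  pull out 2: (2/121) = +1  (since 121 mod 8 = 1)
  reciprocity: (3/121) -> +(121/3)
  reduce: (1/3)
  (1/3) = 1
Product of signs = 1

1


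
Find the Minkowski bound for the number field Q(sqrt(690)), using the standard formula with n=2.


d = 690, d mod 4 = 2, so disc(K) = 4d = 2760; |disc(K)| = 2760
Real quadratic field, so n = 2, s = r2 = 0, r1 = 2
M = (n!/n^n) * (4/pi)^s * sqrt(|disc(K)|) = (2!/2^2) * (4/pi)^0 * sqrt(2760)
= 0.5 * 1.000000 * 52.535702
= 26.2679

26.2679


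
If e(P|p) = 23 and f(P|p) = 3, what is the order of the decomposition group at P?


|D_P| = e * f
= 23 * 3
= 69

69


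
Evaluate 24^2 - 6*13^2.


x^2 - d*y^2
= 24^2 - 6*13^2
= 576 - 1014
= -438

-438


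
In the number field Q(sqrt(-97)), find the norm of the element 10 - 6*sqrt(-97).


N(a + b*sqrt(d)) = a^2 - d*b^2
= (10)^2 - (-97)*(-6)^2
= 100 + 3492
= 3592

3592


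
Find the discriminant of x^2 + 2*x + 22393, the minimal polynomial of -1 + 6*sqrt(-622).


The element -1 + 6*sqrt(-622) has minimal polynomial:
x^2 + 2*x + 22393
Discriminant = (2)^2 - 4*(22393)
= 4 - 89572
= -89568

-89568


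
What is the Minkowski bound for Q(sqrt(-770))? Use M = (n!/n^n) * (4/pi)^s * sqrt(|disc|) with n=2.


d = -770, d mod 4 = 2, so disc(K) = 4d = -3080; |disc(K)| = 3080
Imaginary quadratic field, so n = 2, s = r2 = 1, r1 = 0
M = (n!/n^n) * (4/pi)^s * sqrt(|disc(K)|) = (2!/2^2) * (4/pi)^1 * sqrt(3080)
= 0.5 * 1.273240 * 55.497748
= 35.3310

35.3310


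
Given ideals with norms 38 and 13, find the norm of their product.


N(IJ) = N(I) * N(J)
= 38 * 13
= 494

494


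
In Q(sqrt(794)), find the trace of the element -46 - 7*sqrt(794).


Tr(a + b*sqrt(d)) = (a + b*sqrt(d)) + (a - b*sqrt(d)) = 2a
= 2 * (-46)
= -92

-92


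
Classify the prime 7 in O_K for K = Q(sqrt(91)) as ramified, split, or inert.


K = Q(sqrt(91)). Since d mod 4 = 3, disc(K) = 364.
Check p | disc: 364 mod 7 = 0.
p divides disc, so p ramifies: (p) = P^2 with e=2, f=1, g=1.
Therefore p is ramified.

ramified


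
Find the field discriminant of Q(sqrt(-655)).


For K = Q(sqrt(d)) with d squarefree: disc(K) = d if d = 1 mod 4, and disc(K) = 4d if d = 2 or 3 mod 4.
Here d = -655, and d mod 4 = 1.
d = 1 mod 4 (O_K = Z[(1+sqrt(d))/2]), so disc(K) = d = -655

-655


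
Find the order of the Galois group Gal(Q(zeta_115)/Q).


|Gal(Q(zeta_115)/Q)| = phi(115)
= 88

88


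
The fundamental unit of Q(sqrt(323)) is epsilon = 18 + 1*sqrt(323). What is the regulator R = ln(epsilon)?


epsilon = 18 + 1*sqrt(323)
= 35.9722
R = ln(35.9722)
= 3.5827

3.5827


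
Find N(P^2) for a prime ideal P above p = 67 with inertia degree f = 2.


N(P^a) = p^(a*f)
= 67^(2*2)
= 67^4
= 20151121

20151121


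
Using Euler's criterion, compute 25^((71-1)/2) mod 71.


p = 71 is prime and the exponent is (p-1)/2 = 35, so by Euler's criterion 25^35 = (25/71) = +1 or -1 mod 71.
Compute by square-and-multiply:
  35 = 32 + 2 + 1 (binary 100011)
  Repeated squaring mod 71: 25^1 = 25, 25^2 = 57, 25^4 = 54, 25^8 = 5, 25^16 = 25, 25^32 = 57
  25^35 = 25^32 * 25^2 * 25^1 = 57 * 57 * 25 mod 71
    57 * 57 = 3249 = 54 mod 71
    54 * 25 = 1350 = 1 mod 71
  25^35 = 1 mod 71
Result 1: 25 is a quadratic residue mod 71.
25^35 mod 71 = 1

1


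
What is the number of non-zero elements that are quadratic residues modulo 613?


For prime p, the number of non-zero quadratic residues is (p-1)/2.
= (613-1)/2
= 306

306


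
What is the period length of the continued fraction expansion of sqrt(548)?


Run the CF algorithm for sqrt(548).
a_0 = floor(sqrt(548)) = 23; set m_0=0, q_0=1.
Recurrence: m' = q*a - m,  q' = (d - m'^2)/q,  a' = floor((a_0 + m')/q').
  step 1: m=23, q=19, a=2
  step 2: m=15, q=17, a=2
  step 3: m=19, q=11, a=3
  step 4: m=14, q=32, a=1
  step 5: m=18, q=7, a=5
  step 6: m=17, q=37, a=1
  step 7: m=20, q=4, a=10
  step 8: m=20, q=37, a=1
  step 9: m=17, q=7, a=5
  step 10: m=18, q=32, a=1
  step 11: m=14, q=11, a=3
  step 12: m=19, q=17, a=2
  step 13: m=15, q=19, a=2
  step 14: m=23, q=1, a=46
a_14 = 2*a_0 = 46, so the period closes here.
sqrt(548) = [23; 2, 2, 3, 1, 5, 1, 10, 1, 5, 1, 3, 2, 2, 46]
Period length = 14

14


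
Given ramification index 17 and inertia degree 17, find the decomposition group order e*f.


|D_P| = e * f
= 17 * 17
= 289

289


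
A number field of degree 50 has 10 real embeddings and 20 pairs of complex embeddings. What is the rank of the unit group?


By Dirichlet's unit theorem:
rank = r1 + r2 - 1
= 10 + 20 - 1
= 29

29


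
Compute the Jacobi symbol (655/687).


Compute (655/687) via quadratic reciprocity:
  reciprocity: (655/687) -> -(687/655)
  reduce: (32/655)
  pull out 2: (2/655) = +1  (since 655 mod 8 = 7)
  pull out 2: (2/655) = +1  (since 655 mod 8 = 7)
  pull out 2: (2/655) = +1  (since 655 mod 8 = 7)
  pull out 2: (2/655) = +1  (since 655 mod 8 = 7)
  pull out 2: (2/655) = +1  (since 655 mod 8 = 7)
  (1/655) = 1
Product of signs = -1

-1


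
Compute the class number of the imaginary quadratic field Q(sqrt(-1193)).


K = Q(sqrt(-1193)). d mod 4 = 3, so D = disc(K) = 4d = -4772
h(K) equals the number of primitive reduced positive-definite forms (a, b, c) = a*x^2 + b*x*y + c*y^2 with b^2 - 4ac = D,
where reduced means |b| <= a <= c, with b >= 0 whenever |b| = a or a = c, and primitive means gcd(a, b, c) = 1.
Reduced forces 3a^2 <= |D| = 4772, so 1 <= a <= 39; b must have the parity of D, and c = (b^2 - D)/(4a) must be an integer >= a.
Enumerate a = 1..39, b in [-a, a]:
  a=1: (1, 0, 1193)  [1]
  a=2: (2, 2, 597)  [1]
  a=3: (3, -2, 398), (3, 2, 398)  [2]
  a=4..5: none
  a=6: (6, -2, 199), (6, 2, 199)  [2]
  a=7: (7, -4, 171), (7, 4, 171)  [2]
  a=8: none
  a=9: (9, -4, 133), (9, 4, 133)  [2]
  a=10..12: none
  a=13: (13, -8, 93), (13, 8, 93)  [2]
  a=14: (14, -10, 87), (14, 10, 87)  [2]
  a=15..17: none
  a=18: (18, -14, 69), (18, 14, 69)  [2]
  a=19: (19, -4, 63), (19, 4, 63)  [2]
  a=20: none
  a=21: (21, -10, 58), (21, -4, 57), (21, 4, 57), (21, 10, 58)  [4]
  a=22: none
  a=23: (23, -14, 54), (23, 14, 54)  [2]
  a=24..25: none
  a=26: (26, -18, 49), (26, 18, 49)  [2]
  a=27: (27, -14, 46), (27, 14, 46)  [2]
  a=28: none
  a=29: (29, -10, 42), (29, 10, 42)  [2]
  a=30: none
  a=31: (31, -8, 39), (31, 8, 39)  [2]
  a=32..36: none
  a=37: (37, -36, 41), (37, 36, 41)  [2]
  a=38: (38, -34, 39), (38, 34, 39)  [2]
  a=39: none
Total reduced forms: 1 + 1 + 2 + 2 + 2 + 2 + 2 + 2 + 2 + 2 + 4 + 2 + 2 + 2 + 2 + 2 + 2 + 2 = 36
h = 36

36


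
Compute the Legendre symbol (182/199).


p = 199 is prime, so compute (182/199) with the reciprocity algorithm (Jacobi-symbol steps: pull out 2s via (2/n), flip via reciprocity, reduce):
  pull out 2: (2/199) = +1  (since 199 mod 8 = 7)
  reciprocity: (91/199) -> -(199/91)
  reduce: (17/91)
  reciprocity: (17/91) -> +(91/17)
  reduce: (6/17)
  pull out 2: (2/17) = +1  (since 17 mod 8 = 1)
  reciprocity: (3/17) -> +(17/3)
  reduce: (2/3)
  pull out 2: (2/3) = -1  (since 3 mod 8 = 3)
  (1/3) = 1
Product of signs = 1
(182/199) = 1

1


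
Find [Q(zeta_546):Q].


The degree equals Euler's totient phi(546).
546 = 2 * 3 * 7 * 13
phi(546) = 144

144


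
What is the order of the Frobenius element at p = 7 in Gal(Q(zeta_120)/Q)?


The Frobenius at p in Gal(Q(zeta_n)/Q) = (Z/nZ)* is the class of p, so its order is ord_120(7), the smallest k >= 1 with 7^k = 1 mod 120.
n = 120 = 2^3 * 3 * 5, phi(120) = 32; the order divides phi(n).
Divisors of 32: 1, 2, 4, 8, 16, 32
Repeated squaring mod 120: 7^1 = 7, 7^2 = 49, 7^4 = 1, 7^8 = 1, 7^16 = 1, 7^32 = 1
Test divisors in increasing order:
  k=1: 7^1 = 7 mod 120
  k=2: 7^2 = 49 mod 120
  k=4: 7^4 = 1 mod 120  <- first divisor giving 1
Order = 4

4
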